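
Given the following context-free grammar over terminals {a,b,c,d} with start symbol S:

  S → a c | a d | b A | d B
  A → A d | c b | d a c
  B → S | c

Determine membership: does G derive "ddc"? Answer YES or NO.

Convert to CNF:
  S -> T0 B | T2 A | T3 T0 | T3 T1
  A -> A T0 | T0 X4 | T1 T2
  B -> T0 B | T2 A | T3 T0 | T3 T1 | c
  T0 -> d
  T1 -> c
  T2 -> b
  T3 -> a
  X4 -> T3 T1

Fill CYK table bottom-up:
  T[0,0] 'd' = {T0}  orig:{}
  T[1,1] 'd' = {T0}  orig:{}
  T[2,2] 'c' = {B,T1}  orig:{B}
  T[0,1] 'dd' = ∅
  T[1,2] 'dc' = {B,S}
  T[0,2] 'ddc' = {B,S}

S ∈ T[0,2] ⇒ YES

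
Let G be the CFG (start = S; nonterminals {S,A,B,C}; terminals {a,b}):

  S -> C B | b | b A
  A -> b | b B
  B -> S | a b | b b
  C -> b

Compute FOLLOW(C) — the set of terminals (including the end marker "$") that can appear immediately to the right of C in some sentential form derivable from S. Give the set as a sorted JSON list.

FIRST iteration:
round 1:
  A via A→b: +{b}
  B via B→a b: +{a}
  B via B→b b: +{b}
  C via C→b: +{b}
  S via S→C B: +{b}
  S: {b}  A: {b}  B: {a,b}  C: {b}
round 2: done
  S: {b}  A: {b}  B: {a,b}  C: {b}

FOLLOW iteration:
initialize: $ ∈ FOLLOW(S)
pass 1:
  S→C B: FOLLOW(C) ⊇ FIRST(B) = {a,b}; new: +{a,b}
  S→C B: FOLLOW(B) ⊇ FOLLOW(S) ⊇ {$}; new: +{$}
  S→b A: FOLLOW(A) ⊇ FOLLOW(S) ⊇ {$}; new: +{$}
  FOLLOW(S)={$}  FOLLOW(A)={$}  FOLLOW(B)={$}  FOLLOW(C)={a,b}
pass 2: done
  FOLLOW(S)={$}  FOLLOW(A)={$}  FOLLOW(B)={$}  FOLLOW(C)={a,b}

FOLLOW(C) = ["a", "b"]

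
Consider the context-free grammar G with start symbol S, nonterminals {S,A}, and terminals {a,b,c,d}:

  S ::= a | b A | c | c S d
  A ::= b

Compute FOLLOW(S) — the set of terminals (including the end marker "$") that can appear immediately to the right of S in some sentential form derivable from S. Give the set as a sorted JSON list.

FIRST sets, iterate to fixpoint:
[1]
  A via A→b: +{b}
  S via S→a: +{a}
  S via S→b A: +{b}
  S via S→c: +{c}
  S: {a,b,c}  A: {b}
[2] — fixpoint
  S: {a,b,c}  A: {b}

Compute FOLLOW by fixpoint:
seed FOLLOW(S) with $
iter 1:
  S→b A: FOLLOW(A) ⊇ FOLLOW(S) ⊇ {$}; new: +{$}
  S→c S d: FOLLOW(S) ⊇ FIRST(d) = {d}; new: +{d}
  FOLLOW[S]={$,d}  FOLLOW[A]={$}
iter 2:
  S→b A: FOLLOW(A) ⊇ FOLLOW(S) ⊇ {$,d}; new: +{d}
  FOLLOW[S]={$,d}  FOLLOW[A]={$,d}
iter 3: (stable)
  FOLLOW[S]={$,d}  FOLLOW[A]={$,d}

FOLLOW(S) = ["$", "d"]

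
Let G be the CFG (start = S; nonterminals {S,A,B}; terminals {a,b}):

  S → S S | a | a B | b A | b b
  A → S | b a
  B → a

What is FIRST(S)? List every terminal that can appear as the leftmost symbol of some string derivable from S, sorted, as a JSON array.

Compute FIRST by fixpoint:
pass 1:
  A via A→b a: +{b}
  B via B→a: +{a}
  S via S→a: +{a}
  S via S→b A: +{b}
  FIRST[S]={a,b}  FIRST[A]={b}  FIRST[B]={a}
pass 2:
  A via A→S: +{a}
  FIRST[S]={a,b}  FIRST[A]={a,b}  FIRST[B]={a}
pass 3: (no change)
  FIRST[S]={a,b}  FIRST[A]={a,b}  FIRST[B]={a}

FIRST(S) = ["a", "b"]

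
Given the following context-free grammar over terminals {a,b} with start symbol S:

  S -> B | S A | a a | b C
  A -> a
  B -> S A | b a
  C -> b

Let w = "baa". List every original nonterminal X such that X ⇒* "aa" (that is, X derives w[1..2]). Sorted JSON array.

Convert to CNF:
  S -> S A | T0 C | T0 T1 | T1 T1
  A -> a
  B -> S A | T0 T1
  C -> b
  T0 -> b
  T1 -> a

CYK table (by increasing span), restricted to cells inside w[1..2]:
  T[1,1] 'a' = {A,T1}  orig:{A}
  T[2,2] 'a' = {A,T1}  orig:{A}
  T[1,2] 'aa' = {S}

Original NTs in T[1,2] deriving "aa": ["S"]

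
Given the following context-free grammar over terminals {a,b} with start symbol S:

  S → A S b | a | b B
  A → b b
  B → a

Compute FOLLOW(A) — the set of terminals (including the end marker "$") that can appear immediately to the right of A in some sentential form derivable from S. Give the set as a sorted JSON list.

FIRST iteration:
iter 1:
  A via A→b b: +{b}
  B via B→a: +{a}
  S via S→A S b: +{b}
  S via S→a: +{a}
  S: {a,b}  A: {b}  B: {a}
iter 2: (stable)
  S: {a,b}  A: {b}  B: {a}

Compute FOLLOW by fixpoint:
FOLLOW(S) := {$}
iter 1:
  S→A S b: FOLLOW(A) ⊇ FIRST(S) = {a,b}; new: +{a,b}
  S→A S b: FOLLOW(S) ⊇ FIRST(b) = {b}; new: +{b}
  S→b B: FOLLOW(B) ⊇ FOLLOW(S) ⊇ {$,b}; new: +{$,b}
  S: {$,b}  A: {a,b}  B: {$,b}
iter 2: (stable)
  S: {$,b}  A: {a,b}  B: {$,b}

FOLLOW(A) = ["a", "b"]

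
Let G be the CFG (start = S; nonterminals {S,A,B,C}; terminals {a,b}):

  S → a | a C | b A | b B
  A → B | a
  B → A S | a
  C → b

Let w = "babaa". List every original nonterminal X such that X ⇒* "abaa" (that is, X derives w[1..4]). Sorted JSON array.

Convert to CNF:
  S -> T0 C | T1 A | T1 B | a
  A -> A S | a
  B -> A S | a
  C -> b
  T0 -> a
  T1 -> b

Fill CYK table bottom-up (cells [i..j] with 1 ≤ i ≤ j ≤ 4 only):
  cell(1,1) a: {A,B,S,T0}  orig:{A,B,S}
  cell(2,2) b: {C,T1}  orig:{C}
  cell(3,3) a: {A,B,S,T0}  orig:{A,B,S}
  cell(4,4) a: {A,B,S,T0}  orig:{A,B,S}
  cell(1,2) ab: {S}
  cell(2,3) ba: {S}
  cell(3,4) aa: {A,B}
  cell(1,3) aba: {A,B}
  cell(2,4) baa: {S}
  cell(1,4) abaa: {A,B}

Original NTs in T[1,4] deriving "abaa": ["A", "B"]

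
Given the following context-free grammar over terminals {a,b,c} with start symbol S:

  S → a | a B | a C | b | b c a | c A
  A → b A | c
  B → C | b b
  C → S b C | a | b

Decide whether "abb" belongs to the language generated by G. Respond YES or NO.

Convert to CNF:
  S -> T0 X5 | T1 B | T1 C | T2 A | a | b
  A -> T0 A | c
  B -> S X3 | T0 T0 | a | b
  C -> S X4 | a | b
  T0 -> b
  T1 -> a
  T2 -> c
  X3 -> T0 C
  X4 -> T0 C
  X5 -> T2 T1

Fill CYK table bottom-up:
  [0..0]={B,C,S,T1}  "a"  orig:{B,C,S}
  [1..1]={B,C,S,T0}  "b"  orig:{B,C,S}
  [2..2]={B,C,S,T0}  "b"  orig:{B,C,S}
  [0..1]={S}  "ab"
  [1..2]={B,X3,X4}  "bb"  orig:{B}
  [0..2]={B,C,S}  "abb"

S ∈ T[0,2] ⇒ YES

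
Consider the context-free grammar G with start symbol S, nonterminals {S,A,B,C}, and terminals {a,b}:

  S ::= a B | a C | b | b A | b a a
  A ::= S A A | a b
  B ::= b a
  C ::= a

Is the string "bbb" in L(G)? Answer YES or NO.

CNF form of G:
  S -> T0 B | T0 C | T1 A | T1 X3 | b
  A -> S X2 | T0 T1
  B -> T1 T0
  C -> a
  T0 -> a
  T1 -> b
  X2 -> A A
  X3 -> T0 T0

Fill CYK table bottom-up:
  [0..0]={S,T1}  "b"  orig:{S}
  [1..1]={S,T1}  "b"  orig:{S}
  [2..2]={S,T1}  "b"  orig:{S}
  [0..1]=∅  "bb"
  [1..2]=∅  "bb"
  [0..2]=∅  "bbb"

S ∉ T[0,2] ⇒ NO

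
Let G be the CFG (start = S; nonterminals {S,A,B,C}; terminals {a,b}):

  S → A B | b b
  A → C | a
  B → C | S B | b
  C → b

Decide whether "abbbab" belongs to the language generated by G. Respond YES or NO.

Convert to CNF:
  S -> A B | T0 T0
  A -> a | b
  B -> S B | b
  C -> b
  T0 -> b

CYK fill:
  [0..0]={A}  "a"
  [1..1]={A,B,C,T0}  "b"  orig:{A,B,C}
  [2..2]={A,B,C,T0}  "b"  orig:{A,B,C}
  [3..3]={A,B,C,T0}  "b"  orig:{A,B,C}
  [4..4]={A}  "a"
  [5..5]={A,B,C,T0}  "b"  orig:{A,B,C}
  [0..1]={S}  "ab"
  [1..2]={S}  "bb"
  [2..3]={S}  "bb"
  [3..4]=∅  "ba"
  [4..5]={S}  "ab"
  [0..2]={B}  "abb"
  [1..3]={B}  "bbb"
  [2..4]=∅  "bba"
  [3..5]=∅  "bab"
  [0..3]={S}  "abbb"
  [1..4]=∅  "bbba"
  [2..5]=∅  "bbab"
  [0..4]=∅  "abbba"
  [1..5]=∅  "bbbab"
  [0..5]=∅  "abbbab"

S ∉ T[0,5] ⇒ NO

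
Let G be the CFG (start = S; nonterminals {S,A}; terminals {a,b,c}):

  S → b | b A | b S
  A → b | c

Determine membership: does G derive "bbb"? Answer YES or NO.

Convert to CNF:
  S -> T0 A | T0 S | b
  A -> b | c
  T0 -> b

CYK table (by increasing span):
  [0..0]={A,S,T0}  "b"  orig:{A,S}
  [1..1]={A,S,T0}  "b"  orig:{A,S}
  [2..2]={A,S,T0}  "b"  orig:{A,S}
  [0..1]={S}  "bb"
  [1..2]={S}  "bb"
  [0..2]={S}  "bbb"

S ∈ T[0,2] ⇒ YES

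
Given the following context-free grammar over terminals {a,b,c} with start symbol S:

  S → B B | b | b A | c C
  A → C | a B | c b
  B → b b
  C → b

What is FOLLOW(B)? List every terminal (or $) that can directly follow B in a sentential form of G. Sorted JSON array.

FIRST sets, iterate to fixpoint:
[1]
  A via A→a B: +{a}
  A via A→c b: +{c}
  B via B→b b: +{b}
  C via C→b: +{b}
  S via S→B B: +{b}
  S via S→c C: +{c}
  FIRST(S)={b,c}  FIRST(A)={a,c}  FIRST(B)={b}  FIRST(C)={b}
[2]
  A via A→C: +{b}
  FIRST(S)={b,c}  FIRST(A)={a,b,c}  FIRST(B)={b}  FIRST(C)={b}
[3] done
  FIRST(S)={b,c}  FIRST(A)={a,b,c}  FIRST(B)={b}  FIRST(C)={b}

FOLLOW sets:
seed FOLLOW(S) with $
round 1:
  S→B B: FOLLOW(B) ⊇ FIRST(B) = {b}; new: +{b}
  S→B B: FOLLOW(B) ⊇ FOLLOW(S) ⊇ {$}; new: +{$}
  S→b A: FOLLOW(A) ⊇ FOLLOW(S) ⊇ {$}; new: +{$}
  S→c C: FOLLOW(C) ⊇ FOLLOW(S) ⊇ {$}; new: +{$}
  S: {$}  A: {$}  B: {$,b}  C: {$}
round 2: (no change)
  S: {$}  A: {$}  B: {$,b}  C: {$}

FOLLOW(B) = ["$", "b"]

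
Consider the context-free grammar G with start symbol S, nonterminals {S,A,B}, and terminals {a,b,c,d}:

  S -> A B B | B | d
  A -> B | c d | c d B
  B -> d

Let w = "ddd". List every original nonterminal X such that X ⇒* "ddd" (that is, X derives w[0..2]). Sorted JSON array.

Convert to CNF:
  S -> A X3 | d
  A -> T0 T1 | T0 X2 | d
  B -> d
  T0 -> c
  T1 -> d
  X2 -> T1 B
  X3 -> B B

CYK table (by increasing span) — only the sub-triangle for w[0..2]:
  cell(0,0) d: {A,B,S,T1}  orig:{A,B,S}
  cell(1,1) d: {A,B,S,T1}  orig:{A,B,S}
  cell(2,2) d: {A,B,S,T1}  orig:{A,B,S}
  cell(0,1) dd: {X2,X3}  orig:{}
  cell(1,2) dd: {X2,X3}  orig:{}
  cell(0,2) ddd: {S}

Original NTs in T[0,2] deriving "ddd": ["S"]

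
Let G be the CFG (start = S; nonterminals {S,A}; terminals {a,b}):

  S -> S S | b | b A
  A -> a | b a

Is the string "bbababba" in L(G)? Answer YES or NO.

Convert to CNF:
  S -> S S | T0 A | b
  A -> T0 T1 | a
  T0 -> b
  T1 -> a

CYK fill:
  [0..0]={S,T0}  "b"  orig:{S}
  [1..1]={S,T0}  "b"  orig:{S}
  [2..2]={A,T1}  "a"  orig:{A}
  [3..3]={S,T0}  "b"  orig:{S}
  [4..4]={A,T1}  "a"  orig:{A}
  [5..5]={S,T0}  "b"  orig:{S}
  [6..6]={S,T0}  "b"  orig:{S}
  [7..7]={A,T1}  "a"  orig:{A}
  [0..1]={S}  "bb"
  [1..2]={A,S}  "ba"
  [2..3]=∅  "ab"
  [3..4]={A,S}  "ba"
  [4..5]=∅  "ab"
  [5..6]={S}  "bb"
  [6..7]={A,S}  "ba"
  [0..2]={S}  "bba"
  [1..3]={S}  "bab"
  [2..4]=∅  "aba"
  [3..5]={S}  "bab"
  [4..6]=∅  "abb"
  [5..7]={S}  "bba"
  [0..3]={S}  "bbab"
  [1..4]={S}  "baba"
  [2..5]=∅  "abab"
  [3..6]={S}  "babb"
  [4..7]=∅  "abba"
  [0..4]={S}  "bbaba"
  [1..5]={S}  "babab"
  [2..6]=∅  "ababb"
  [3..7]={S}  "babba"
  [0..5]={S}  "bbabab"
  [1..6]={S}  "bababb"
  [2..7]=∅  "ababba"
  [0..6]={S}  "bbababb"
  [1..7]={S}  "bababba"
  [0..7]={S}  "bbababba"

S ∈ T[0,7] ⇒ YES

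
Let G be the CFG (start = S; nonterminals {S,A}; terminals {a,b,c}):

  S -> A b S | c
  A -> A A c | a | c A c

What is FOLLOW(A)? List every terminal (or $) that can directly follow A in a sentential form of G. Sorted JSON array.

FIRST sets, iterate to fixpoint:
round 1:
  A via A→a: +{a}
  A via A→c A c: +{c}
  S via S→A b S: +{a,c}
  FIRST(S)={a,c}  FIRST(A)={a,c}
round 2: (no change)
  FIRST(S)={a,c}  FIRST(A)={a,c}

FOLLOW sets:
initialize: $ ∈ FOLLOW(S)
pass 1:
  A→A A c: FOLLOW(A) ⊇ FIRST(A) = {a,c}; new: +{a,c}
  S→A b S: FOLLOW(A) ⊇ FIRST(b) = {b}; new: +{b}
  FOLLOW(S)={$}  FOLLOW(A)={a,b,c}
pass 2: (no change)
  FOLLOW(S)={$}  FOLLOW(A)={a,b,c}

FOLLOW(A) = ["a", "b", "c"]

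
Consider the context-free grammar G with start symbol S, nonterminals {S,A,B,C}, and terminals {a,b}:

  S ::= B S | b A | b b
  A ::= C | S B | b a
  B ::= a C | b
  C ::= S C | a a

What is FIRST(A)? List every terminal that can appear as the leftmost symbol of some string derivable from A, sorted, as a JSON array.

Compute FIRST by fixpoint:
round 1:
  A via A→b a: +{b}
  B via B→a C: +{a}
  B via B→b: +{b}
  C via C→a a: +{a}
  S via S→B S: +{a,b}
  S: {a,b}  A: {b}  B: {a,b}  C: {a}
round 2:
  A via A→C: +{a}
  C via C→S C: +{b}
  S: {a,b}  A: {a,b}  B: {a,b}  C: {a,b}
round 3: — fixpoint
  S: {a,b}  A: {a,b}  B: {a,b}  C: {a,b}

FIRST(A) = ["a", "b"]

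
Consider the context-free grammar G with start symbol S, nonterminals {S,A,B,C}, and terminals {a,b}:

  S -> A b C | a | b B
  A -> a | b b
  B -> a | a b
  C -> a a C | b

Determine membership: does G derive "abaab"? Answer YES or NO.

Convert to CNF:
  S -> A X3 | T0 B | a
  A -> T0 T0 | a
  B -> T1 T0 | a
  C -> T1 X2 | b
  T0 -> b
  T1 -> a
  X2 -> T1 C
  X3 -> T0 C

CYK table (by increasing span):
  [0..0]={A,B,S,T1}  "a"  orig:{A,B,S}
  [1..1]={C,T0}  "b"  orig:{C}
  [2..2]={A,B,S,T1}  "a"  orig:{A,B,S}
  [3..3]={A,B,S,T1}  "a"  orig:{A,B,S}
  [4..4]={C,T0}  "b"  orig:{C}
  [0..1]={B,X2}  "ab"  orig:{B}
  [1..2]={S}  "ba"
  [2..3]=∅  "aa"
  [3..4]={B,X2}  "ab"  orig:{B}
  [0..2]=∅  "aba"
  [1..3]=∅  "baa"
  [2..4]={C}  "aab"
  [0..3]=∅  "abaa"
  [1..4]={X3}  "baab"  orig:{}
  [0..4]={S}  "abaab"

S ∈ T[0,4] ⇒ YES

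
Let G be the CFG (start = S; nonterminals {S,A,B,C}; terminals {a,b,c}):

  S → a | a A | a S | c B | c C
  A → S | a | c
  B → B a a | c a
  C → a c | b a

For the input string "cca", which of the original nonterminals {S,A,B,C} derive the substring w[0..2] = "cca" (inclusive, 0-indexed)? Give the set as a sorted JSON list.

Convert to CNF:
  S -> T0 A | T0 S | T1 B | T1 C | a
  A -> T0 A | T0 S | T1 B | T1 C | a | c
  B -> B X3 | T1 T0
  C -> T0 T1 | T2 T0
  T0 -> a
  T1 -> c
  T2 -> b
  X3 -> T0 T0

Fill CYK table bottom-up (cells [i..j] with 0 ≤ i ≤ j ≤ 2 only):
  T[0,0] 'c' = {A,T1}  orig:{A}
  T[1,1] 'c' = {A,T1}  orig:{A}
  T[2,2] 'a' = {A,S,T0}  orig:{A,S}
  T[0,1] 'cc' = ∅
  T[1,2] 'ca' = {B}
  T[0,2] 'cca' = {A,S}

Original NTs in T[0,2] deriving "cca": ["A", "S"]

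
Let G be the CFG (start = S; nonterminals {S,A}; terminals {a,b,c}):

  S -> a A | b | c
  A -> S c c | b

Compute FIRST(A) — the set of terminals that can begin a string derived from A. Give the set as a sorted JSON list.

Compute FIRST by fixpoint:
pass 1:
  A via A→b: +{b}
  S via S→a A: +{a}
  S via S→b: +{b}
  S via S→c: +{c}
  S: {a,b,c}  A: {b}
pass 2:
  A via A→S c c: +{a,c}
  S: {a,b,c}  A: {a,b,c}
pass 3: (stable)
  S: {a,b,c}  A: {a,b,c}

FIRST(A) = ["a", "b", "c"]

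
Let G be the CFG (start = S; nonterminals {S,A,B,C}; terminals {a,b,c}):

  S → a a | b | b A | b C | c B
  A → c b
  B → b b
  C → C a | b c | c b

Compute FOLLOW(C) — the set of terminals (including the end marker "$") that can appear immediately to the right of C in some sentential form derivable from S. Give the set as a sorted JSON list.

Compute FIRST by fixpoint:
pass 1:
  A via A→c b: +{c}
  B via B→b b: +{b}
  C via C→b c: +{b}
  C via C→c b: +{c}
  S via S→a a: +{a}
  S via S→b: +{b}
  S via S→c B: +{c}
  S: {a,b,c}  A: {c}  B: {b}  C: {b,c}
pass 2: (no change)
  S: {a,b,c}  A: {c}  B: {b}  C: {b,c}

FOLLOW sets:
initialize: $ ∈ FOLLOW(S)
round 1:
  C→C a: FOLLOW(C) ⊇ FIRST(a) = {a}; new: +{a}
  S→b A: FOLLOW(A) ⊇ FOLLOW(S) ⊇ {$}; new: +{$}
  S→b C: FOLLOW(C) ⊇ FOLLOW(S) ⊇ {$}; new: +{$}
  S→c B: FOLLOW(B) ⊇ FOLLOW(S) ⊇ {$}; new: +{$}
  FOLLOW[S]={$}  FOLLOW[A]={$}  FOLLOW[B]={$}  FOLLOW[C]={$,a}
round 2: (stable)
  FOLLOW[S]={$}  FOLLOW[A]={$}  FOLLOW[B]={$}  FOLLOW[C]={$,a}

FOLLOW(C) = ["$", "a"]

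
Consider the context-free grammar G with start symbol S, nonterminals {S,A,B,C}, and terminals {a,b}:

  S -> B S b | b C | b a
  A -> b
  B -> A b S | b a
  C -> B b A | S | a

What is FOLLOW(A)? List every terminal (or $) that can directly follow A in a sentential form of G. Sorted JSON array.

FIRST sets, iterate to fixpoint:
iter 1:
  A via A→b: +{b}
  B via B→A b S: +{b}
  C via C→B b A: +{b}
  C via C→a: +{a}
  S via S→B S b: +{b}
  S: {b}  A: {b}  B: {b}  C: {a,b}
iter 2: — fixpoint
  S: {b}  A: {b}  B: {b}  C: {a,b}

FOLLOW iteration:
FOLLOW(S) := {$}
iter 1:
  B→A b S: FOLLOW(A) ⊇ FIRST(b) = {b}; new: +{b}
  C→B b A: FOLLOW(B) ⊇ FIRST(b) = {b}; new: +{b}
  S→B S b: FOLLOW(S) ⊇ FIRST(b) = {b}; new: +{b}
  S→b C: FOLLOW(C) ⊇ FOLLOW(S) ⊇ {$,b}; new: +{$,b}
  FOLLOW[S]={$,b}  FOLLOW[A]={b}  FOLLOW[B]={b}  FOLLOW[C]={$,b}
iter 2:
  C→B b A: FOLLOW(A) ⊇ FOLLOW(C) ⊇ {$,b}; new: +{$}
  FOLLOW[S]={$,b}  FOLLOW[A]={$,b}  FOLLOW[B]={b}  FOLLOW[C]={$,b}
iter 3: (no change)
  FOLLOW[S]={$,b}  FOLLOW[A]={$,b}  FOLLOW[B]={b}  FOLLOW[C]={$,b}

FOLLOW(A) = ["$", "b"]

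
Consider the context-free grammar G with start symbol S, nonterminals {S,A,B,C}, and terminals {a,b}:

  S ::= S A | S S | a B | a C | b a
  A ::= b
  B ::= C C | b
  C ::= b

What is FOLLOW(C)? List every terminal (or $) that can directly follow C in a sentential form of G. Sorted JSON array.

Compute FIRST by fixpoint:
round 1:
  A via A→b: +{b}
  B via B→b: +{b}
  C via C→b: +{b}
  S via S→a B: +{a}
  S via S→b a: +{b}
  FIRST(S)={a,b}  FIRST(A)={b}  FIRST(B)={b}  FIRST(C)={b}
round 2: (stable)
  FIRST(S)={a,b}  FIRST(A)={b}  FIRST(B)={b}  FIRST(C)={b}

FOLLOW iteration:
FOLLOW(S) := {$}
round 1:
  B→C C: FOLLOW(C) ⊇ FIRST(C) = {b}; new: +{b}
  S→S A: FOLLOW(S) ⊇ FIRST(A) = {b}; new: +{b}
  S→S A: FOLLOW(A) ⊇ FOLLOW(S) ⊇ {$,b}; new: +{$,b}
  S→S S: FOLLOW(S) ⊇ FIRST(S) = {a,b}; new: +{a}
  S→a B: FOLLOW(B) ⊇ FOLLOW(S) ⊇ {$,a,b}; new: +{$,a,b}
  S→a C: FOLLOW(C) ⊇ FOLLOW(S) ⊇ {$,a,b}; new: +{$,a}
  FOLLOW[S]={$,a,b}  FOLLOW[A]={$,b}  FOLLOW[B]={$,a,b}  FOLLOW[C]={$,a,b}
round 2:
  S→S A: FOLLOW(A) ⊇ FOLLOW(S) ⊇ {$,a,b}; new: +{a}
  FOLLOW[S]={$,a,b}  FOLLOW[A]={$,a,b}  FOLLOW[B]={$,a,b}  FOLLOW[C]={$,a,b}
round 3: (stable)
  FOLLOW[S]={$,a,b}  FOLLOW[A]={$,a,b}  FOLLOW[B]={$,a,b}  FOLLOW[C]={$,a,b}

FOLLOW(C) = ["$", "a", "b"]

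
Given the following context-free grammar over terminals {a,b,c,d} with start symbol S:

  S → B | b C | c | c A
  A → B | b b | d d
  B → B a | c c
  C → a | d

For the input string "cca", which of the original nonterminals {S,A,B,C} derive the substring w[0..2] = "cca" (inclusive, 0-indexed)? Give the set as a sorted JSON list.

Convert to CNF:
  S -> B T0 | T1 C | T2 A | T2 T2 | c
  A -> B T0 | T1 T1 | T2 T2 | T3 T3
  B -> B T0 | T2 T2
  C -> a | d
  T0 -> a
  T1 -> b
  T2 -> c
  T3 -> d

CYK table (by increasing span) — only the sub-triangle for w[0..2]:
  T[0,0] 'c' = {S,T2}  orig:{S}
  T[1,1] 'c' = {S,T2}  orig:{S}
  T[2,2] 'a' = {C,T0}  orig:{C}
  T[0,1] 'cc' = {A,B,S}
  T[1,2] 'ca' = ∅
  T[0,2] 'cca' = {A,B,S}

Original NTs in T[0,2] deriving "cca": ["A", "B", "S"]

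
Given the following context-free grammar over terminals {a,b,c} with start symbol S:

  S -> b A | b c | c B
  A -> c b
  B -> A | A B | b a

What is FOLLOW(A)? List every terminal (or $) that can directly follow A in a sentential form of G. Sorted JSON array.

FIRST iteration:
iter 1:
  A via A→c b: +{c}
  B via B→A: +{c}
  B via B→b a: +{b}
  S via S→b A: +{b}
  S via S→c B: +{c}
  FIRST[S]={b,c}  FIRST[A]={c}  FIRST[B]={b,c}
iter 2: (no change)
  FIRST[S]={b,c}  FIRST[A]={c}  FIRST[B]={b,c}

FOLLOW iteration:
initialize: $ ∈ FOLLOW(S)
round 1:
  B→A B: FOLLOW(A) ⊇ FIRST(B) = {b,c}; new: +{b,c}
  S→b A: FOLLOW(A) ⊇ FOLLOW(S) ⊇ {$}; new: +{$}
  S→c B: FOLLOW(B) ⊇ FOLLOW(S) ⊇ {$}; new: +{$}
  S: {$}  A: {$,b,c}  B: {$}
round 2: (no change)
  S: {$}  A: {$,b,c}  B: {$}

FOLLOW(A) = ["$", "b", "c"]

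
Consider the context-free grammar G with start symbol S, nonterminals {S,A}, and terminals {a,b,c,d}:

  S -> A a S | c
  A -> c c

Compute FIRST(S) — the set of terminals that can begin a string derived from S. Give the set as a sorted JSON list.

FIRST sets, iterate to fixpoint:
[1]
  A via A→c c: +{c}
  S via S→A a S: +{c}
  S: {c}  A: {c}
[2] (stable)
  S: {c}  A: {c}

FIRST(S) = ["c"]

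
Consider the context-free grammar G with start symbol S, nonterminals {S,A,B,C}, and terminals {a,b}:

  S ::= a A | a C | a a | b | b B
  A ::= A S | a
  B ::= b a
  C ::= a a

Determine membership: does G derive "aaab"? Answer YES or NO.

CNF form of G:
  S -> T0 B | T1 A | T1 C | T1 T1 | b
  A -> A S | a
  B -> T0 T1
  C -> T1 T1
  T0 -> b
  T1 -> a

CYK table (by increasing span):
  [0..0]={A,T1}  "a"  orig:{A}
  [1..1]={A,T1}  "a"  orig:{A}
  [2..2]={A,T1}  "a"  orig:{A}
  [3..3]={S,T0}  "b"  orig:{S}
  [0..1]={C,S}  "aa"
  [1..2]={C,S}  "aa"
  [2..3]={A}  "ab"
  [0..2]={A,S}  "aaa"
  [1..3]={S}  "aab"
  [0..3]={A}  "aaab"

S ∉ T[0,3] ⇒ NO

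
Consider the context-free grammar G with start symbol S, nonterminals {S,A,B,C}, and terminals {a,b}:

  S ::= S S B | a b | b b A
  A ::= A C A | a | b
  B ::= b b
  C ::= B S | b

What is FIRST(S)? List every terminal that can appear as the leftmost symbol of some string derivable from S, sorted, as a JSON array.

FIRST iteration:
round 1:
  A via A→a: +{a}
  A via A→b: +{b}
  B via B→b b: +{b}
  C via C→B S: +{b}
  S via S→a b: +{a}
  S via S→b b A: +{b}
  FIRST(S)={a,b}  FIRST(A)={a,b}  FIRST(B)={b}  FIRST(C)={b}
round 2: (no change)
  FIRST(S)={a,b}  FIRST(A)={a,b}  FIRST(B)={b}  FIRST(C)={b}

FIRST(S) = ["a", "b"]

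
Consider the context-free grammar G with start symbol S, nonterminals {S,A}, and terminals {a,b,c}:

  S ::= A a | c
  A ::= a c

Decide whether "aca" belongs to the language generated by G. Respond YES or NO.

Convert to CNF:
  S -> A T0 | c
  A -> T0 T1
  T0 -> a
  T1 -> c

CYK table (by increasing span):
  cell(0,0) a: {T0}  orig:{}
  cell(1,1) c: {S,T1}  orig:{S}
  cell(2,2) a: {T0}  orig:{}
  cell(0,1) ac: {A}
  cell(1,2) ca: ∅
  cell(0,2) aca: {S}

S ∈ T[0,2] ⇒ YES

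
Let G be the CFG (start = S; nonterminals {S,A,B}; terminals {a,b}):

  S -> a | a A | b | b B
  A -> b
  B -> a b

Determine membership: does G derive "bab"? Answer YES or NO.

Convert to CNF:
  S -> T0 A | T1 B | a | b
  A -> b
  B -> T0 T1
  T0 -> a
  T1 -> b

CYK table (by increasing span):
  [0..0]={A,S,T1}  "b"  orig:{A,S}
  [1..1]={S,T0}  "a"  orig:{S}
  [2..2]={A,S,T1}  "b"  orig:{A,S}
  [0..1]=∅  "ba"
  [1..2]={B,S}  "ab"
  [0..2]={S}  "bab"

S ∈ T[0,2] ⇒ YES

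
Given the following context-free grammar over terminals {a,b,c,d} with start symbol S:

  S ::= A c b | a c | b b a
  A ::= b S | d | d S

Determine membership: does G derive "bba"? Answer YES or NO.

Convert to CNF:
  S -> A X4 | T0 X5 | T3 T2
  A -> T0 S | T1 S | d
  T0 -> b
  T1 -> d
  T2 -> c
  T3 -> a
  X4 -> T2 T0
  X5 -> T0 T3

Fill CYK table bottom-up:
  [0..0]={T0}  "b"  orig:{}
  [1..1]={T0}  "b"  orig:{}
  [2..2]={T3}  "a"  orig:{}
  [0..1]=∅  "bb"
  [1..2]={X5}  "ba"  orig:{}
  [0..2]={S}  "bba"

S ∈ T[0,2] ⇒ YES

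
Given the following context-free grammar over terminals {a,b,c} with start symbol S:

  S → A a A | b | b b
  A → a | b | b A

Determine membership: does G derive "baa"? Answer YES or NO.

Convert to CNF:
  S -> A X2 | T0 T0 | b
  A -> T0 A | a | b
  T0 -> b
  T1 -> a
  X2 -> T1 A

CYK table (by increasing span):
  [0..0]={A,S,T0}  "b"  orig:{A,S}
  [1..1]={A,T1}  "a"  orig:{A}
  [2..2]={A,T1}  "a"  orig:{A}
  [0..1]={A}  "ba"
  [1..2]={X2}  "aa"  orig:{}
  [0..2]={S}  "baa"

S ∈ T[0,2] ⇒ YES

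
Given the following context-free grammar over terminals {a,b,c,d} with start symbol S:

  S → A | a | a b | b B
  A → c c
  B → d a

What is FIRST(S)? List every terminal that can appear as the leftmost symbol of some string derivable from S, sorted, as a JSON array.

Compute FIRST by fixpoint:
[1]
  A via A→c c: +{c}
  B via B→d a: +{d}
  S via S→A: +{c}
  S via S→a: +{a}
  S via S→b B: +{b}
  FIRST(S)={a,b,c}  FIRST(A)={c}  FIRST(B)={d}
[2] (no change)
  FIRST(S)={a,b,c}  FIRST(A)={c}  FIRST(B)={d}

FIRST(S) = ["a", "b", "c"]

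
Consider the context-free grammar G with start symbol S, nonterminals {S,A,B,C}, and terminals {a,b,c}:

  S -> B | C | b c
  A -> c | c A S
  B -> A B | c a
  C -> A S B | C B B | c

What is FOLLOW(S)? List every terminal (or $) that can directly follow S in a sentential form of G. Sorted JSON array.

FIRST iteration:
[1]
  A via A→c: +{c}
  B via B→A B: +{c}
  C via C→A S B: +{c}
  S via S→B: +{c}
  S via S→b c: +{b}
  FIRST(S)={b,c}  FIRST(A)={c}  FIRST(B)={c}  FIRST(C)={c}
[2] (stable)
  FIRST(S)={b,c}  FIRST(A)={c}  FIRST(B)={c}  FIRST(C)={c}

FOLLOW sets:
FOLLOW(S) := {$}
iter 1:
  A→c A S: FOLLOW(A) ⊇ FIRST(S) = {b,c}; new: +{b,c}
  A→c A S: FOLLOW(S) ⊇ FOLLOW(A) ⊇ {b,c}; new: +{b,c}
  C→C B B: FOLLOW(C) ⊇ FIRST(B) = {c}; new: +{c}
  C→C B B: FOLLOW(B) ⊇ FIRST(B) = {c}; new: +{c}
  S→B: FOLLOW(B) ⊇ FOLLOW(S) ⊇ {$,b,c}; new: +{$,b}
  S→C: FOLLOW(C) ⊇ FOLLOW(S) ⊇ {$,b,c}; new: +{$,b}
  FOLLOW[S]={$,b,c}  FOLLOW[A]={b,c}  FOLLOW[B]={$,b,c}  FOLLOW[C]={$,b,c}
iter 2: (no change)
  FOLLOW[S]={$,b,c}  FOLLOW[A]={b,c}  FOLLOW[B]={$,b,c}  FOLLOW[C]={$,b,c}

FOLLOW(S) = ["$", "b", "c"]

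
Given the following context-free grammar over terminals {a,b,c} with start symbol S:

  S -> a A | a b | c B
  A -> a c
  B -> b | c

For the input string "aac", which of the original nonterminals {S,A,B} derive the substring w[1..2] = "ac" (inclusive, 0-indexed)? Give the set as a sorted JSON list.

CNF form of G:
  S -> T0 A | T0 T2 | T1 B
  A -> T0 T1
  B -> b | c
  T0 -> a
  T1 -> c
  T2 -> b

Fill CYK table bottom-up (cells [i..j] with 1 ≤ i ≤ j ≤ 2 only):
  cell(1,1) a: {T0}  orig:{}
  cell(2,2) c: {B,T1}  orig:{B}
  cell(1,2) ac: {A}

Original NTs in T[1,2] deriving "ac": ["A"]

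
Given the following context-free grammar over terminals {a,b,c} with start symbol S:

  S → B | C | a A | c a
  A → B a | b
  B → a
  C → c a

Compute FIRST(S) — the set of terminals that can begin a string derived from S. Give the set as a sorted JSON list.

FIRST iteration:
pass 1:
  A via A→b: +{b}
  B via B→a: +{a}
  C via C→c a: +{c}
  S via S→B: +{a}
  S via S→C: +{c}
  FIRST(S)={a,c}  FIRST(A)={b}  FIRST(B)={a}  FIRST(C)={c}
pass 2:
  A via A→B a: +{a}
  FIRST(S)={a,c}  FIRST(A)={a,b}  FIRST(B)={a}  FIRST(C)={c}
pass 3: (no change)
  FIRST(S)={a,c}  FIRST(A)={a,b}  FIRST(B)={a}  FIRST(C)={c}

FIRST(S) = ["a", "c"]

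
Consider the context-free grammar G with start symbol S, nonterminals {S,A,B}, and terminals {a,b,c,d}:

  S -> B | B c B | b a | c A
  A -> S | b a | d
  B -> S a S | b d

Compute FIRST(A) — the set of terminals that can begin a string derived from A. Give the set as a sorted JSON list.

FIRST sets, iterate to fixpoint:
iter 1:
  A via A→b a: +{b}
  A via A→d: +{d}
  B via B→b d: +{b}
  S via S→B: +{b}
  S via S→c A: +{c}
  FIRST(S)={b,c}  FIRST(A)={b,d}  FIRST(B)={b}
iter 2:
  A via A→S: +{c}
  B via B→S a S: +{c}
  FIRST(S)={b,c}  FIRST(A)={b,c,d}  FIRST(B)={b,c}
iter 3: done
  FIRST(S)={b,c}  FIRST(A)={b,c,d}  FIRST(B)={b,c}

FIRST(A) = ["b", "c", "d"]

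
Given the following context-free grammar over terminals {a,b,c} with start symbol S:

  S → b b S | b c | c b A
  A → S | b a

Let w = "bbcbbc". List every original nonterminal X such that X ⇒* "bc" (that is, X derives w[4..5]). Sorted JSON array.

CNF form of G:
  S -> T0 T2 | T0 X5 | T2 X6
  A -> T0 T1 | T0 T2 | T0 X3 | T2 X4
  T0 -> b
  T1 -> a
  T2 -> c
  X3 -> T0 S
  X4 -> T0 A
  X5 -> T0 S
  X6 -> T0 A

CYK fill — only the sub-triangle for w[4..5]:
  T[4,4] 'b' = {T0}  orig:{}
  T[5,5] 'c' = {T2}  orig:{}
  T[4,5] 'bc' = {A,S}

Original NTs in T[4,5] deriving "bc": ["A", "S"]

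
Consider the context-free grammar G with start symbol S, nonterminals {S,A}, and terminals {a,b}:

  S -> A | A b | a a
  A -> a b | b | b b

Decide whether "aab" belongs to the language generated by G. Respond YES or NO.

CNF form of G:
  S -> A T1 | T0 T0 | T0 T1 | T1 T1 | b
  A -> T0 T1 | T1 T1 | b
  T0 -> a
  T1 -> b

CYK table (by increasing span):
  [0..0]={T0}  "a"  orig:{}
  [1..1]={T0}  "a"  orig:{}
  [2..2]={A,S,T1}  "b"  orig:{A,S}
  [0..1]={S}  "aa"
  [1..2]={A,S}  "ab"
  [0..2]=∅  "aab"

S ∉ T[0,2] ⇒ NO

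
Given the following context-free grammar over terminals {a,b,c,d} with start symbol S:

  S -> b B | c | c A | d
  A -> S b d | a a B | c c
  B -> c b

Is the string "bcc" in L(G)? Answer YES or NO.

Convert to CNF:
  S -> T0 B | T3 A | c | d
  A -> S X4 | T2 X5 | T3 T3
  B -> T3 T0
  T0 -> b
  T1 -> d
  T2 -> a
  T3 -> c
  X4 -> T0 T1
  X5 -> T2 B

CYK table (by increasing span):
  [0..0]={T0}  "b"  orig:{}
  [1..1]={S,T3}  "c"  orig:{S}
  [2..2]={S,T3}  "c"  orig:{S}
  [0..1]=∅  "bc"
  [1..2]={A}  "cc"
  [0..2]=∅  "bcc"

S ∉ T[0,2] ⇒ NO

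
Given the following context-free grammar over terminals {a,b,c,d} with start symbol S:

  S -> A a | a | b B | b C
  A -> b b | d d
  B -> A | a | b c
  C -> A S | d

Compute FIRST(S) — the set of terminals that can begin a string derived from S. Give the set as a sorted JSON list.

FIRST iteration:
iter 1:
  A via A→b b: +{b}
  A via A→d d: +{d}
  B via B→A: +{b,d}
  B via B→a: +{a}
  C via C→A S: +{b,d}
  S via S→A a: +{b,d}
  S via S→a: +{a}
  S: {a,b,d}  A: {b,d}  B: {a,b,d}  C: {b,d}
iter 2: (no change)
  S: {a,b,d}  A: {b,d}  B: {a,b,d}  C: {b,d}

FIRST(S) = ["a", "b", "d"]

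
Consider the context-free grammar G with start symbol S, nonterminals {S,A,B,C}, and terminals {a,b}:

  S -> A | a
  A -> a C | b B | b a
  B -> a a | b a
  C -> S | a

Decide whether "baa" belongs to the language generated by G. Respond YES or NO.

CNF form of G:
  S -> T0 C | T1 B | T1 T0 | a
  A -> T0 C | T1 B | T1 T0
  B -> T0 T0 | T1 T0
  C -> T0 C | T1 B | T1 T0 | a
  T0 -> a
  T1 -> b

Fill CYK table bottom-up:
  cell(0,0) b: {T1}  orig:{}
  cell(1,1) a: {C,S,T0}  orig:{C,S}
  cell(2,2) a: {C,S,T0}  orig:{C,S}
  cell(0,1) ba: {A,B,C,S}
  cell(1,2) aa: {A,B,C,S}
  cell(0,2) baa: {A,C,S}

S ∈ T[0,2] ⇒ YES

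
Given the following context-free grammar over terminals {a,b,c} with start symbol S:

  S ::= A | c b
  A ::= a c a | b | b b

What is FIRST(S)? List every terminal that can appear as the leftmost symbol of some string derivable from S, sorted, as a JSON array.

FIRST sets, iterate to fixpoint:
round 1:
  A via A→a c a: +{a}
  A via A→b: +{b}
  S via S→A: +{a,b}
  S via S→c b: +{c}
  FIRST[S]={a,b,c}  FIRST[A]={a,b}
round 2: done
  FIRST[S]={a,b,c}  FIRST[A]={a,b}

FIRST(S) = ["a", "b", "c"]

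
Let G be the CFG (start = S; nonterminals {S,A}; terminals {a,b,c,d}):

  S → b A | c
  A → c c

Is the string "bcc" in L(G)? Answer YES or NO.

CNF form of G:
  S -> T1 A | c
  A -> T0 T0
  T0 -> c
  T1 -> b

CYK table (by increasing span):
  T[0,0] 'b' = {T1}  orig:{}
  T[1,1] 'c' = {S,T0}  orig:{S}
  T[2,2] 'c' = {S,T0}  orig:{S}
  T[0,1] 'bc' = ∅
  T[1,2] 'cc' = {A}
  T[0,2] 'bcc' = {S}

S ∈ T[0,2] ⇒ YES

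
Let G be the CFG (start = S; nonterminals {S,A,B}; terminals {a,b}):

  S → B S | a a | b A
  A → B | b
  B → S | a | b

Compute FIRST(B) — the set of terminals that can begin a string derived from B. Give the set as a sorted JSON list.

FIRST sets, iterate to fixpoint:
[1]
  A via A→b: +{b}
  B via B→a: +{a}
  B via B→b: +{b}
  S via S→B S: +{a,b}
  FIRST(S)={a,b}  FIRST(A)={b}  FIRST(B)={a,b}
[2]
  A via A→B: +{a}
  FIRST(S)={a,b}  FIRST(A)={a,b}  FIRST(B)={a,b}
[3] done
  FIRST(S)={a,b}  FIRST(A)={a,b}  FIRST(B)={a,b}

FIRST(B) = ["a", "b"]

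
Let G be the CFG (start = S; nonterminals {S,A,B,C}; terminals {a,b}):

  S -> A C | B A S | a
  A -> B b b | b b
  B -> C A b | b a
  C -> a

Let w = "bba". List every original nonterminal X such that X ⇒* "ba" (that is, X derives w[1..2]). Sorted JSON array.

Convert to CNF:
  S -> A C | B X4 | a
  A -> B X2 | T0 T0
  B -> C X3 | T0 T1
  C -> a
  T0 -> b
  T1 -> a
  X2 -> T0 T0
  X3 -> A T0
  X4 -> A S

Fill CYK table bottom-up — only the sub-triangle for w[1..2]:
  cell(1,1) b: {T0}  orig:{}
  cell(2,2) a: {C,S,T1}  orig:{C,S}
  cell(1,2) ba: {B}

Original NTs in T[1,2] deriving "ba": ["B"]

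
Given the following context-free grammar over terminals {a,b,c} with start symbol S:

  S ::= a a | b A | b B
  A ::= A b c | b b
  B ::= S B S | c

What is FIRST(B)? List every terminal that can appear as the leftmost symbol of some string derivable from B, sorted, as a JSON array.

FIRST iteration:
pass 1:
  A via A→b b: +{b}
  B via B→c: +{c}
  S via S→a a: +{a}
  S via S→b A: +{b}
  FIRST[S]={a,b}  FIRST[A]={b}  FIRST[B]={c}
pass 2:
  B via B→S B S: +{a,b}
  FIRST[S]={a,b}  FIRST[A]={b}  FIRST[B]={a,b,c}
pass 3: done
  FIRST[S]={a,b}  FIRST[A]={b}  FIRST[B]={a,b,c}

FIRST(B) = ["a", "b", "c"]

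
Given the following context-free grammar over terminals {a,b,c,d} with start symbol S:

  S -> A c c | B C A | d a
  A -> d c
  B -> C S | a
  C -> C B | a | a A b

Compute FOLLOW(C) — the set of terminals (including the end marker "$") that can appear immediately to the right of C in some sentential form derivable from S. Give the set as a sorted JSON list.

FIRST iteration:
iter 1:
  A via A→d c: +{d}
  B via B→a: +{a}
  C via C→a: +{a}
  S via S→A c c: +{d}
  S via S→B C A: +{a}
  FIRST[S]={a,d}  FIRST[A]={d}  FIRST[B]={a}  FIRST[C]={a}
iter 2: — fixpoint
  FIRST[S]={a,d}  FIRST[A]={d}  FIRST[B]={a}  FIRST[C]={a}

FOLLOW iteration:
FOLLOW(S) := {$}
[1]
  B→C S: FOLLOW(C) ⊇ FIRST(S) = {a,d}; new: +{a,d}
  C→C B: FOLLOW(B) ⊇ FOLLOW(C) ⊇ {a,d}; new: +{a,d}
  C→a A b: FOLLOW(A) ⊇ FIRST(b) = {b}; new: +{b}
  S→A c c: FOLLOW(A) ⊇ FIRST(c) = {c}; new: +{c}
  S→B C A: FOLLOW(A) ⊇ FOLLOW(S) ⊇ {$}; new: +{$}
  S: {$}  A: {$,b,c}  B: {a,d}  C: {a,d}
[2]
  B→C S: FOLLOW(S) ⊇ FOLLOW(B) ⊇ {a,d}; new: +{a,d}
  S→B C A: FOLLOW(A) ⊇ FOLLOW(S) ⊇ {$,a,d}; new: +{a,d}
  S: {$,a,d}  A: {$,a,b,c,d}  B: {a,d}  C: {a,d}
[3] (no change)
  S: {$,a,d}  A: {$,a,b,c,d}  B: {a,d}  C: {a,d}

FOLLOW(C) = ["a", "d"]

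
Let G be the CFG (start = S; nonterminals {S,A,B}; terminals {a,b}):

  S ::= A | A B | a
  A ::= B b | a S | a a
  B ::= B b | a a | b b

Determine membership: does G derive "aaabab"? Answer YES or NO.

Convert to CNF:
  S -> A B | B T0 | T1 S | T1 T1 | a
  A -> B T0 | T1 S | T1 T1
  B -> B T0 | T0 T0 | T1 T1
  T0 -> b
  T1 -> a

Fill CYK table bottom-up:
  [0..0]={S,T1}  "a"  orig:{S}
  [1..1]={S,T1}  "a"  orig:{S}
  [2..2]={S,T1}  "a"  orig:{S}
  [3..3]={T0}  "b"  orig:{}
  [4..4]={S,T1}  "a"  orig:{S}
  [5..5]={T0}  "b"  orig:{}
  [0..1]={A,B,S}  "aa"
  [1..2]={A,B,S}  "aa"
  [2..3]=∅  "ab"
  [3..4]=∅  "ba"
  [4..5]=∅  "ab"
  [0..2]={A,S}  "aaa"
  [1..3]={A,B,S}  "aab"
  [2..4]=∅  "aba"
  [3..5]=∅  "bab"
  [0..3]={A,S}  "aaab"
  [1..4]=∅  "aaba"
  [2..5]=∅  "abab"
  [0..4]=∅  "aaaba"
  [1..5]=∅  "aabab"
  [0..5]=∅  "aaabab"

S ∉ T[0,5] ⇒ NO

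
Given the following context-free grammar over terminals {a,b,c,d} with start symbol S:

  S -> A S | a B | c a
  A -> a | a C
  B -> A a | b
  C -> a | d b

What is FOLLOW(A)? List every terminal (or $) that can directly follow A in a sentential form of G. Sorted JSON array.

FIRST iteration:
iter 1:
  A via A→a: +{a}
  B via B→A a: +{a}
  B via B→b: +{b}
  C via C→a: +{a}
  C via C→d b: +{d}
  S via S→A S: +{a}
  S via S→c a: +{c}
  S: {a,c}  A: {a}  B: {a,b}  C: {a,d}
iter 2: done
  S: {a,c}  A: {a}  B: {a,b}  C: {a,d}

FOLLOW iteration:
initialize: $ ∈ FOLLOW(S)
iter 1:
  B→A a: FOLLOW(A) ⊇ FIRST(a) = {a}; new: +{a}
  S→A S: FOLLOW(A) ⊇ FIRST(S) = {a,c}; new: +{c}
  S→a B: FOLLOW(B) ⊇ FOLLOW(S) ⊇ {$}; new: +{$}
  FOLLOW(S)={$}  FOLLOW(A)={a,c}  FOLLOW(B)={$}  FOLLOW(C)={}
iter 2:
  A→a C: FOLLOW(C) ⊇ FOLLOW(A) ⊇ {a,c}; new: +{a,c}
  FOLLOW(S)={$}  FOLLOW(A)={a,c}  FOLLOW(B)={$}  FOLLOW(C)={a,c}
iter 3: done
  FOLLOW(S)={$}  FOLLOW(A)={a,c}  FOLLOW(B)={$}  FOLLOW(C)={a,c}

FOLLOW(A) = ["a", "c"]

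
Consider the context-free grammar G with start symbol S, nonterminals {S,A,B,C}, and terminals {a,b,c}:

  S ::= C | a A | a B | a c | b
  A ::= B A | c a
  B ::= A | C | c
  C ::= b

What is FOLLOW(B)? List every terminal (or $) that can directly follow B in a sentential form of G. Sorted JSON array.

Compute FIRST by fixpoint:
[1]
  A via A→c a: +{c}
  B via B→A: +{c}
  C via C→b: +{b}
  S via S→C: +{b}
  S via S→a A: +{a}
  FIRST[S]={a,b}  FIRST[A]={c}  FIRST[B]={c}  FIRST[C]={b}
[2]
  B via B→C: +{b}
  FIRST[S]={a,b}  FIRST[A]={c}  FIRST[B]={b,c}  FIRST[C]={b}
[3]
  A via A→B A: +{b}
  FIRST[S]={a,b}  FIRST[A]={b,c}  FIRST[B]={b,c}  FIRST[C]={b}
[4] (stable)
  FIRST[S]={a,b}  FIRST[A]={b,c}  FIRST[B]={b,c}  FIRST[C]={b}

FOLLOW iteration:
initialize: $ ∈ FOLLOW(S)
round 1:
  A→B A: FOLLOW(B) ⊇ FIRST(A) = {b,c}; new: +{b,c}
  B→A: FOLLOW(A) ⊇ FOLLOW(B) ⊇ {b,c}; new: +{b,c}
  B→C: FOLLOW(C) ⊇ FOLLOW(B) ⊇ {b,c}; new: +{b,c}
  S→C: FOLLOW(C) ⊇ FOLLOW(S) ⊇ {$}; new: +{$}
  S→a A: FOLLOW(A) ⊇ FOLLOW(S) ⊇ {$}; new: +{$}
  S→a B: FOLLOW(B) ⊇ FOLLOW(S) ⊇ {$}; new: +{$}
  FOLLOW[S]={$}  FOLLOW[A]={$,b,c}  FOLLOW[B]={$,b,c}  FOLLOW[C]={$,b,c}
round 2: done
  FOLLOW[S]={$}  FOLLOW[A]={$,b,c}  FOLLOW[B]={$,b,c}  FOLLOW[C]={$,b,c}

FOLLOW(B) = ["$", "b", "c"]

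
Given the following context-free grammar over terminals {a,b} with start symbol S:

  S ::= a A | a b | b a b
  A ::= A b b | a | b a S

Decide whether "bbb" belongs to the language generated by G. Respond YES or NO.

CNF form of G:
  S -> T0 X4 | T1 A | T1 T0
  A -> A X2 | T0 X3 | a
  T0 -> b
  T1 -> a
  X2 -> T0 T0
  X3 -> T1 S
  X4 -> T1 T0

CYK table (by increasing span):
  cell(0,0) b: {T0}  orig:{}
  cell(1,1) b: {T0}  orig:{}
  cell(2,2) b: {T0}  orig:{}
  cell(0,1) bb: {X2}  orig:{}
  cell(1,2) bb: {X2}  orig:{}
  cell(0,2) bbb: ∅

S ∉ T[0,2] ⇒ NO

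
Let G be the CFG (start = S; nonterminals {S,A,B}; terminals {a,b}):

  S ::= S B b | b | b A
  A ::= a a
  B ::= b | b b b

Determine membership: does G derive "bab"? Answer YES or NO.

Convert to CNF:
  S -> S X3 | T1 A | b
  A -> T0 T0
  B -> T1 X2 | b
  T0 -> a
  T1 -> b
  X2 -> T1 T1
  X3 -> B T1

CYK table (by increasing span):
  cell(0,0) b: {B,S,T1}  orig:{B,S}
  cell(1,1) a: {T0}  orig:{}
  cell(2,2) b: {B,S,T1}  orig:{B,S}
  cell(0,1) ba: ∅
  cell(1,2) ab: ∅
  cell(0,2) bab: ∅

S ∉ T[0,2] ⇒ NO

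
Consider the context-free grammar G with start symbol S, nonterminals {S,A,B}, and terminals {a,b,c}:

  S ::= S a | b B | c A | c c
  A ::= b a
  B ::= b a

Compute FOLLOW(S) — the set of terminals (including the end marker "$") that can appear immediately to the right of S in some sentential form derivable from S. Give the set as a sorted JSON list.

FIRST iteration:
pass 1:
  A via A→b a: +{b}
  B via B→b a: +{b}
  S via S→b B: +{b}
  S via S→c A: +{c}
  FIRST[S]={b,c}  FIRST[A]={b}  FIRST[B]={b}
pass 2: — fixpoint
  FIRST[S]={b,c}  FIRST[A]={b}  FIRST[B]={b}

Compute FOLLOW by fixpoint:
FOLLOW(S) := {$}
[1]
  S→S a: FOLLOW(S) ⊇ FIRST(a) = {a}; new: +{a}
  S→b B: FOLLOW(B) ⊇ FOLLOW(S) ⊇ {$,a}; new: +{$,a}
  S→c A: FOLLOW(A) ⊇ FOLLOW(S) ⊇ {$,a}; new: +{$,a}
  FOLLOW(S)={$,a}  FOLLOW(A)={$,a}  FOLLOW(B)={$,a}
[2] done
  FOLLOW(S)={$,a}  FOLLOW(A)={$,a}  FOLLOW(B)={$,a}

FOLLOW(S) = ["$", "a"]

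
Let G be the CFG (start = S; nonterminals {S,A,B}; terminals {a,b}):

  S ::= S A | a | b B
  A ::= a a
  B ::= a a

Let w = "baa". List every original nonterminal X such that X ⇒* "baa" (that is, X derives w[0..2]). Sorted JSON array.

CNF form of G:
  S -> S A | T1 B | a
  A -> T0 T0
  B -> T0 T0
  T0 -> a
  T1 -> b

CYK table (by increasing span), restricted to cells inside w[0..2]:
  T[0,0] 'b' = {T1}  orig:{}
  T[1,1] 'a' = {S,T0}  orig:{S}
  T[2,2] 'a' = {S,T0}  orig:{S}
  T[0,1] 'ba' = ∅
  T[1,2] 'aa' = {A,B}
  T[0,2] 'baa' = {S}

Original NTs in T[0,2] deriving "baa": ["S"]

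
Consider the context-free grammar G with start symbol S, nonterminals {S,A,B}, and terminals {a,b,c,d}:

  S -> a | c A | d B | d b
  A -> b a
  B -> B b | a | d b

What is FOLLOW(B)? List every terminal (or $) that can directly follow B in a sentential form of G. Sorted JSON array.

FIRST iteration:
round 1:
  A via A→b a: +{b}
  B via B→a: +{a}
  B via B→d b: +{d}
  S via S→a: +{a}
  S via S→c A: +{c}
  S via S→d B: +{d}
  S: {a,c,d}  A: {b}  B: {a,d}
round 2: (stable)
  S: {a,c,d}  A: {b}  B: {a,d}

FOLLOW iteration:
FOLLOW(S) := {$}
round 1:
  B→B b: FOLLOW(B) ⊇ FIRST(b) = {b}; new: +{b}
  S→c A: FOLLOW(A) ⊇ FOLLOW(S) ⊇ {$}; new: +{$}
  S→d B: FOLLOW(B) ⊇ FOLLOW(S) ⊇ {$}; new: +{$}
  S: {$}  A: {$}  B: {$,b}
round 2: done
  S: {$}  A: {$}  B: {$,b}

FOLLOW(B) = ["$", "b"]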